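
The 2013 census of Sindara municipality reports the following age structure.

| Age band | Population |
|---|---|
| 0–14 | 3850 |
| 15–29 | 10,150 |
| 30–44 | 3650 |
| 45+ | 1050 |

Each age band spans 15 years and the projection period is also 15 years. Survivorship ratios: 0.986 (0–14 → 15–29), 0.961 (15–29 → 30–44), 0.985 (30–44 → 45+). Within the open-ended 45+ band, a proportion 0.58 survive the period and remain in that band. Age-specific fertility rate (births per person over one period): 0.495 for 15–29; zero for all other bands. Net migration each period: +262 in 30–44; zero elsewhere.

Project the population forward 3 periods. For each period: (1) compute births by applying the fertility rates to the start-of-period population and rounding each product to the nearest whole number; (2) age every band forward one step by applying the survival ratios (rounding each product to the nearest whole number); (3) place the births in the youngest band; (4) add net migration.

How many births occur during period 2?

1879

Numbering the groups 1..4 from youngest to oldest:
Period 1.
Births: 10150 × 0.495 = 5024
Group 2: 3850 × 0.986 = 3796
Group 3: 10150 × 0.961 = 9754
Group 4: 3650 × 0.985 + 1050 × 0.58 = 3595 + 609 = 4204
Net migration: Group 3 + 262 → 10016
End of period: [5024, 3796, 10016, 4204]
Period 2.
Births: 3796 × 0.495 = 1879
Group 2: 5024 × 0.986 = 4954
Group 3: 3796 × 0.961 = 3648
Group 4: 10016 × 0.985 + 4204 × 0.58 = 9866 + 2438 = 12304
Net migration: Group 3 + 262 → 3910
End of period: [1879, 4954, 3910, 12304]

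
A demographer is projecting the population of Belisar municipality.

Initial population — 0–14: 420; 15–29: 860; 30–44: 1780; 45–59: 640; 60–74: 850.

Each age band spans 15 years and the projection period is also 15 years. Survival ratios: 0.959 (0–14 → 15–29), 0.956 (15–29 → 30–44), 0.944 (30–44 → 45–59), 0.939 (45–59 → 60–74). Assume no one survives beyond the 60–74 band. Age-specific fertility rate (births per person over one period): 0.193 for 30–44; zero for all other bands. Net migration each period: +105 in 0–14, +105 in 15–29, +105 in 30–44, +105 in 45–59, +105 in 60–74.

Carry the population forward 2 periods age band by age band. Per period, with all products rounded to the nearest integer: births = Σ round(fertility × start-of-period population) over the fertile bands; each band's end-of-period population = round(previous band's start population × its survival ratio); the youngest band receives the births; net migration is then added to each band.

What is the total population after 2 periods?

Call the bands 1 to 5, youngest first.
— Period 1 —
Births: 1780 × 0.193 = 344
Band 2: 420 × 0.959 = 403
Band 3: 860 × 0.956 = 822
Band 4: 1780 × 0.944 = 1680
Band 5: 640 × 0.939 = 601
Net migration: Band 1 + 105 → 449; Band 2 + 105 → 508; Band 3 + 105 → 927; Band 4 + 105 → 1785; Band 5 + 105 → 706
Population now: 0–14=449, 15–29=508, 30–44=927, 45–59=1785, 60–74=706
— Period 2 —
Births: 927 × 0.193 = 179
Band 2: 449 × 0.959 = 431
Band 3: 508 × 0.956 = 486
Band 4: 927 × 0.944 = 875
Band 5: 1785 × 0.939 = 1676
Net migration: Band 1 + 105 → 284; Band 2 + 105 → 536; Band 3 + 105 → 591; Band 4 + 105 → 980; Band 5 + 105 → 1781
Population now: 0–14=284, 15–29=536, 30–44=591, 45–59=980, 60–74=1781
Total after period 2: 284 + 536 + 591 + 980 + 1781 = 4172

4172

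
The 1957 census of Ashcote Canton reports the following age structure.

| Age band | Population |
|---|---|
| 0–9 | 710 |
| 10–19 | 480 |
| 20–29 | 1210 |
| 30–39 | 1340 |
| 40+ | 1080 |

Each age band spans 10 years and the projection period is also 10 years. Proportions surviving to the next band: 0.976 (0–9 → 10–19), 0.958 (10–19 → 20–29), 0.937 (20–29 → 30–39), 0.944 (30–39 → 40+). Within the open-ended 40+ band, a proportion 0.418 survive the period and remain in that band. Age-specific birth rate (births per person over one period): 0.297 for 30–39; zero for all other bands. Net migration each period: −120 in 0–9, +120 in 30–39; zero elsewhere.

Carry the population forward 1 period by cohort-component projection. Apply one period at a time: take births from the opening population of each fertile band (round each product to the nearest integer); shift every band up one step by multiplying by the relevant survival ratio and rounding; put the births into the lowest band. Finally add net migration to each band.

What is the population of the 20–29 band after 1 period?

460

Call the groups 1 to 5, youngest first.
[period 1]
Births: 1340 × 0.297 = 398
Group 2: 710 × 0.976 = 693
Group 3: 480 × 0.958 = 460
Group 4: 1210 × 0.937 = 1134
Group 5: 1340 × 0.944 + 1080 × 0.418 = 1265 + 451 = 1716
Net migration: Group 1 − 120 → 278; Group 4 + 120 → 1254
Population now: 0–9=278, 10–19=693, 20–29=460, 30–39=1254, 40+=1716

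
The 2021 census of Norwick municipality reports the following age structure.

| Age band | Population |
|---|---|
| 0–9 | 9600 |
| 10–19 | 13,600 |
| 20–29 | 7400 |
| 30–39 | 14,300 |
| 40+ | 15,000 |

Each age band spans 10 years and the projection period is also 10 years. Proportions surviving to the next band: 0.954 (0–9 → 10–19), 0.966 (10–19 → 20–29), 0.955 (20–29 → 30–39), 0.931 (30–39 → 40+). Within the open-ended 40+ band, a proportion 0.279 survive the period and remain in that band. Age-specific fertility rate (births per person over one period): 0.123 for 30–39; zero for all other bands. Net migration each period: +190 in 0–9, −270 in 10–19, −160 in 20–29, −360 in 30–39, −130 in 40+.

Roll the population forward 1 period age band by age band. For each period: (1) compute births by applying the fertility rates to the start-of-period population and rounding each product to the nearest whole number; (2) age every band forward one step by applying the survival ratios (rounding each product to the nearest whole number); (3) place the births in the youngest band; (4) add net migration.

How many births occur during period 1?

After projecting period 1:
Births: 14300 × 0.123 = 1759
10–19: 9600 × 0.954 = 9158
20–29: 13600 × 0.966 = 13138
30–39: 7400 × 0.955 = 7067
40+: 14300 × 0.931 + 15000 × 0.279 = 13313 + 4185 = 17498
Net migration: 0–9 + 190 → 1949; 10–19 − 270 → 8888; 20–29 − 160 → 12978; 30–39 − 360 → 6707; 40+ − 130 → 17368
→ [1949, 8888, 12978, 6707, 17368]

1759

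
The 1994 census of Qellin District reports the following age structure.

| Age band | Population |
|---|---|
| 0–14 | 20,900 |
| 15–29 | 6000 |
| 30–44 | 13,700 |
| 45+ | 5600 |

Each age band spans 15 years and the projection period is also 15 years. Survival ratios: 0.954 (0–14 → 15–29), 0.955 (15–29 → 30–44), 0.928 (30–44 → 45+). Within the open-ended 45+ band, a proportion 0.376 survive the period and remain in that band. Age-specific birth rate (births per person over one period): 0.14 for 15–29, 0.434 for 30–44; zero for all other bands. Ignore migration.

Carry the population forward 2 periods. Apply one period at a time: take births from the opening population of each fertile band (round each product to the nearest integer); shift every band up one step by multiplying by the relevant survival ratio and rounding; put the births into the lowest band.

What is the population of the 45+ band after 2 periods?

10889

After projecting period 1:
Births: 6000 × 0.14 = 840, 13700 × 0.434 = 5946 ⇒ total 6786
15–29: 20900 × 0.954 = 19939
30–44: 6000 × 0.955 = 5730
45+: 13700 × 0.928 + 5600 × 0.376 = 12714 + 2106 = 14820
Giving 6786 / 19939 / 5730 / 14820.
After projecting period 2:
Births: 19939 × 0.14 = 2791, 5730 × 0.434 = 2487 ⇒ total 5278
15–29: 6786 × 0.954 = 6474
30–44: 19939 × 0.955 = 19042
45+: 5730 × 0.928 + 14820 × 0.376 = 5317 + 5572 = 10889
Giving 5278 / 6474 / 19042 / 10889.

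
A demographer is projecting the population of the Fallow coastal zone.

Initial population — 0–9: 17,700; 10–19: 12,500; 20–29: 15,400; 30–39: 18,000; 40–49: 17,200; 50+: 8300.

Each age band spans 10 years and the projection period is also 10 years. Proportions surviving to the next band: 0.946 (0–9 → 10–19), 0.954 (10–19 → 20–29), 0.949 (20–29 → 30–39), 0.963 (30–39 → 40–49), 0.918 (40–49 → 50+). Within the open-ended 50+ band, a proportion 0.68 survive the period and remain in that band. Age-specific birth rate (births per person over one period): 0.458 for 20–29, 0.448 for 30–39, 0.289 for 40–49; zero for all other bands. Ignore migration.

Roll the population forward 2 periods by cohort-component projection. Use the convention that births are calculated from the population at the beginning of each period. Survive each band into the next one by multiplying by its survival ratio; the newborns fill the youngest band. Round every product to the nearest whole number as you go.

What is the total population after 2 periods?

[period 1]
Births: 15400 × 0.458 = 7053, 18000 × 0.448 = 8064, 17200 × 0.289 = 4971 — total 20088
10–19: 17700 × 0.946 = 16744
20–29: 12500 × 0.954 = 11925
30–39: 15400 × 0.949 = 14615
40–49: 18000 × 0.963 = 17334
50+: 17200 × 0.918 + 8300 × 0.68 = 15790 + 5644 = 21434
→ [20088, 16744, 11925, 14615, 17334, 21434]
[period 2]
Births: 11925 × 0.458 = 5462, 14615 × 0.448 = 6548, 17334 × 0.289 = 5010 — total 17020
10–19: 20088 × 0.946 = 19003
20–29: 16744 × 0.954 = 15974
30–39: 11925 × 0.949 = 11317
40–49: 14615 × 0.963 = 14074
50+: 17334 × 0.918 + 21434 × 0.68 = 15913 + 14575 = 30488
→ [17020, 19003, 15974, 11317, 14074, 30488]
Total after period 2: 17020 + 19003 + 15974 + 11317 + 14074 + 30488 = 107876

107876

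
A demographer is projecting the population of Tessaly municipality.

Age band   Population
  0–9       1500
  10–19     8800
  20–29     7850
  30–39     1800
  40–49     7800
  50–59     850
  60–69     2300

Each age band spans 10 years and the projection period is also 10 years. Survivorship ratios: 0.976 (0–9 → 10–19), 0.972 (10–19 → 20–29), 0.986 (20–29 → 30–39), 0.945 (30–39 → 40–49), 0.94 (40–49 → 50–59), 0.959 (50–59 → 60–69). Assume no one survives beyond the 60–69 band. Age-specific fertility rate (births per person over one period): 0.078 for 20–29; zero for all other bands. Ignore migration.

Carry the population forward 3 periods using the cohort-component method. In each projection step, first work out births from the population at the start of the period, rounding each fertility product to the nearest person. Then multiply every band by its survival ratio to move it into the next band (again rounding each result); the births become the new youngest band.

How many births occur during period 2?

667

(Bands numbered youngest = 1 to oldest = 7.)
After projecting period 1:
Births: 7850 × 0.078 = 612
Band 2: 1500 × 0.976 = 1464
Band 3: 8800 × 0.972 = 8554
Band 4: 7850 × 0.986 = 7740
Band 5: 1800 × 0.945 = 1701
Band 6: 7800 × 0.94 = 7332
Band 7: 850 × 0.959 = 815
Population now: 0–9=612, 10–19=1464, 20–29=8554, 30–39=7740, 40–49=1701, 50–59=7332, 60–69=815
After projecting period 2:
Births: 8554 × 0.078 = 667
Band 2: 612 × 0.976 = 597
Band 3: 1464 × 0.972 = 1423
Band 4: 8554 × 0.986 = 8434
Band 5: 7740 × 0.945 = 7314
Band 6: 1701 × 0.94 = 1599
Band 7: 7332 × 0.959 = 7031
Population now: 0–9=667, 10–19=597, 20–29=1423, 30–39=8434, 40–49=7314, 50–59=1599, 60–69=7031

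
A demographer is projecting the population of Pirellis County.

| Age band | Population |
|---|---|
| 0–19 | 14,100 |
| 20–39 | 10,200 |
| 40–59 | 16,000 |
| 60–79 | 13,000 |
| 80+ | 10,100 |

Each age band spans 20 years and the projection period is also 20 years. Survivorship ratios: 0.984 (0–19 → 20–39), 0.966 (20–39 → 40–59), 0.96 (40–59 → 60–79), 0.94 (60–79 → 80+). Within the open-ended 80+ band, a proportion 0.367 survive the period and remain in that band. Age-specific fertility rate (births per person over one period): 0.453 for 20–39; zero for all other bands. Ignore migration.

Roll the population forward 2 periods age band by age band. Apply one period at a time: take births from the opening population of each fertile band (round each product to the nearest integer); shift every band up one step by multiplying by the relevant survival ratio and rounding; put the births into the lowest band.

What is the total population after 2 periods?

Period 1:
Births: 10200 * 0.453 = 4621
20–39: 14100 * 0.984 = 13874
40–59: 10200 * 0.966 = 9853
60–79: 16000 * 0.96 = 15360
80+: 13000 * 0.94 + 10100 * 0.367 = 12220 + 3707 = 15927
Giving 4621 / 13874 / 9853 / 15360 / 15927.
Period 2:
Births: 13874 * 0.453 = 6285
20–39: 4621 * 0.984 = 4547
40–59: 13874 * 0.966 = 13402
60–79: 9853 * 0.96 = 9459
80+: 15360 * 0.94 + 15927 * 0.367 = 14438 + 5845 = 20283
Giving 6285 / 4547 / 13402 / 9459 / 20283.
Total after period 2: 6285 + 4547 + 13402 + 9459 + 20283 = 53976

53976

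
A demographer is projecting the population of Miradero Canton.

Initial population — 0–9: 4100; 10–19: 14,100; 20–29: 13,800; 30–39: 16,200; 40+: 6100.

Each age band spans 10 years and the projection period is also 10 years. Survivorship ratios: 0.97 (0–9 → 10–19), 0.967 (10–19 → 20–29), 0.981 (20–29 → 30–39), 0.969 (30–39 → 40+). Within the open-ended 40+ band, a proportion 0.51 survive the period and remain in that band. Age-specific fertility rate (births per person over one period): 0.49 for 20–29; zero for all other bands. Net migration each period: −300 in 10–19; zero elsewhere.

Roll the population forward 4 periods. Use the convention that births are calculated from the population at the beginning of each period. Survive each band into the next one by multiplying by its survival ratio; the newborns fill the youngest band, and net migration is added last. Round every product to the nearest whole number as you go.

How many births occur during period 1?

Period 1.
Births: 13800 × 0.49 = 6762
10–19: 4100 × 0.97 = 3977
20–29: 14100 × 0.967 = 13635
30–39: 13800 × 0.981 = 13538
40+: 16200 × 0.969 + 6100 × 0.51 = 15698 + 3111 = 18809
Net migration: 10–19 − 300 → 3677
→ [6762, 3677, 13635, 13538, 18809]

6762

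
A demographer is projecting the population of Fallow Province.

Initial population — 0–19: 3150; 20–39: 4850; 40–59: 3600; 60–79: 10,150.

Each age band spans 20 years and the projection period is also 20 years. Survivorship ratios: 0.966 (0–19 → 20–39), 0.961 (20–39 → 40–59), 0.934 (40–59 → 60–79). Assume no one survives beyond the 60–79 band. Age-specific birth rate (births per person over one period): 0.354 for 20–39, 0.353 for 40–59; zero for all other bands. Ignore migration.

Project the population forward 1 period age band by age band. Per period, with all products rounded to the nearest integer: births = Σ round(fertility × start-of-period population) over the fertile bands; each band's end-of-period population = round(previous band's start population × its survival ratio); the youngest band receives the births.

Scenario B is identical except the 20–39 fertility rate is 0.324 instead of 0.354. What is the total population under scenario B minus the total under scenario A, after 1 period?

Let band 1 be 0–19 through band 4 = 60–79.
[period 1]
Births: 4850 × 0.354 = 1717  |  3600 × 0.353 = 1271 → 2988
Band 2: 3150 × 0.966 = 3043
Band 3: 4850 × 0.961 = 4661
Band 4: 3600 × 0.934 = 3362
Giving 2988 / 3043 / 4661 / 3362.
Scenario A total after 1 period: 14054
Scenario B projection —
[period 1]
Births: 4850 × 0.324 = 1571  |  3600 × 0.353 = 1271 → 2842
Band 2: 3150 × 0.966 = 3043
Band 3: 4850 × 0.961 = 4661
Band 4: 3600 × 0.934 = 3362
Giving 2842 / 3043 / 4661 / 3362.
Scenario B total after 1 period: 13908
Difference B − A = 13908 − 14054 = -146

-146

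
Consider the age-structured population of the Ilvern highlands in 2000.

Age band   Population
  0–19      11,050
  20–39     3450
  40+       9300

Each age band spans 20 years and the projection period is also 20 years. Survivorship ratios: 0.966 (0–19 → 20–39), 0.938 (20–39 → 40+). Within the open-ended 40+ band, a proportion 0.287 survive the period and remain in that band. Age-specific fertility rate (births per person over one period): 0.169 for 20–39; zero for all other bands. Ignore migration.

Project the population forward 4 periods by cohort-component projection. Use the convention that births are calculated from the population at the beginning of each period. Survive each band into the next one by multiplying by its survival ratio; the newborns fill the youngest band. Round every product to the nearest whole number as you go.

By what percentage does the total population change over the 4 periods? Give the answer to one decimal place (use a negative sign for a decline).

-86.8

[period 1]
Births: 3450 × 0.169 = 583
20–39: 11050 × 0.966 = 10674
40+: 3450 × 0.938 + 9300 × 0.287 = 3236 + 2669 = 5905
Giving 583 / 10674 / 5905.
[period 2]
Births: 10674 × 0.169 = 1804
20–39: 583 × 0.966 = 563
40+: 10674 × 0.938 + 5905 × 0.287 = 10012 + 1695 = 11707
Giving 1804 / 563 / 11707.
[period 3]
Births: 563 × 0.169 = 95
20–39: 1804 × 0.966 = 1743
40+: 563 × 0.938 + 11707 × 0.287 = 528 + 3360 = 3888
Giving 95 / 1743 / 3888.
[period 4]
Births: 1743 × 0.169 = 295
20–39: 95 × 0.966 = 92
40+: 1743 × 0.938 + 3888 × 0.287 = 1635 + 1116 = 2751
Giving 295 / 92 / 2751.
Total: 23800 → 3138; change = -20662; percentage change = -86.8%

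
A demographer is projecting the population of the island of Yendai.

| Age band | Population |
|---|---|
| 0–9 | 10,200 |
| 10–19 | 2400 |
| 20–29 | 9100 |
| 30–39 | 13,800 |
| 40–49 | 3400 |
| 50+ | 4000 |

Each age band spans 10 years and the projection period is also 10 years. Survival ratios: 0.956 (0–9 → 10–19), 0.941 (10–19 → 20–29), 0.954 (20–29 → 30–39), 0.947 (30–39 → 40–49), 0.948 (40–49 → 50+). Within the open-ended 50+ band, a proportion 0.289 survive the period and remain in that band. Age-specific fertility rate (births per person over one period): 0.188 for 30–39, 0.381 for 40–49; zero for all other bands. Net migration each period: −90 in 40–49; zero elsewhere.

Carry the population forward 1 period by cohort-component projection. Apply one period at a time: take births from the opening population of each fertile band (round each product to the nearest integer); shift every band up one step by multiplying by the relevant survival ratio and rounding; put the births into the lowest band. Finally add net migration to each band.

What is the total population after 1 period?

Let band 1 be 0–9 through band 6 = 50+.
After projecting period 1:
Births: 13800 * 0.188 = 2594 ; 3400 * 0.381 = 1295 → total 3889
Band 2: 10200 * 0.956 = 9751
Band 3: 2400 * 0.941 = 2258
Band 4: 9100 * 0.954 = 8681
Band 5: 13800 * 0.947 = 13069
Band 6: 3400 * 0.948 + 4000 * 0.289 = 3223 + 1156 = 4379
Net migration: Band 5 − 90 → 12979
End of period: [3889, 9751, 2258, 8681, 12979, 4379]
Total after period 1: 3889 + 9751 + 2258 + 8681 + 12979 + 4379 = 41937

41937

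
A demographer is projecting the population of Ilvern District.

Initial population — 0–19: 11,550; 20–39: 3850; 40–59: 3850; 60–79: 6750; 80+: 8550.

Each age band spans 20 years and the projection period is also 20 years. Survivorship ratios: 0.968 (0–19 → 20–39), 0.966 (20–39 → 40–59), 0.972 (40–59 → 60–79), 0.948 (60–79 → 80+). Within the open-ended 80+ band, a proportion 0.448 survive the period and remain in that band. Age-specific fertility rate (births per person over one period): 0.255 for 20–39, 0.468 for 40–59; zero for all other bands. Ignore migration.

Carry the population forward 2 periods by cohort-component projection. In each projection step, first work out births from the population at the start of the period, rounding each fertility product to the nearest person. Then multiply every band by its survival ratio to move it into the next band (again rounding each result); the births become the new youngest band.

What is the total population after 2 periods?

Numbering the groups 1..5 from youngest to oldest:
Period 1.
Births: 3850 × 0.255 = 982  |  3850 × 0.468 = 1802 → 2784
Group 2: 11550 × 0.968 = 11180
Group 3: 3850 × 0.966 = 3719
Group 4: 3850 × 0.972 = 3742
Group 5: 6750 × 0.948 + 8550 × 0.448 = 6399 + 3830 = 10229
Population now: 0–19=2784, 20–39=11180, 40–59=3719, 60–79=3742, 80+=10229
Period 2.
Births: 11180 × 0.255 = 2851  |  3719 × 0.468 = 1740 → 4591
Group 2: 2784 × 0.968 = 2695
Group 3: 11180 × 0.966 = 10800
Group 4: 3719 × 0.972 = 3615
Group 5: 3742 × 0.948 + 10229 × 0.448 = 3547 + 4583 = 8130
Population now: 0–19=4591, 20–39=2695, 40–59=10800, 60–79=3615, 80+=8130
Total after period 2: 4591 + 2695 + 10800 + 3615 + 8130 = 29831

29831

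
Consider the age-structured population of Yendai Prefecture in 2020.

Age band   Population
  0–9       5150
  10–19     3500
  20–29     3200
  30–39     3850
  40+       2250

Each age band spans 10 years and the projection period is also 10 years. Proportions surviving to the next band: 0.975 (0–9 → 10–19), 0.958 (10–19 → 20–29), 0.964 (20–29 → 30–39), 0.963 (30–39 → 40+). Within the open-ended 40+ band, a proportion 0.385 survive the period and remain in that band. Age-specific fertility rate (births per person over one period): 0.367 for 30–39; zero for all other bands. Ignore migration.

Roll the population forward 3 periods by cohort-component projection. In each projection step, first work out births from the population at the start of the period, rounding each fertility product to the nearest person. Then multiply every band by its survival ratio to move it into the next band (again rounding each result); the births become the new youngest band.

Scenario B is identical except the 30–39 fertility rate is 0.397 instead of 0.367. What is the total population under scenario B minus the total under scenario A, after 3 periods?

294

— Period 1 —
Births: 3850 * 0.367 = 1413
10–19: 5150 * 0.975 = 5021
20–29: 3500 * 0.958 = 3353
30–39: 3200 * 0.964 = 3085
40+: 3850 * 0.963 + 2250 * 0.385 = 3708 + 866 = 4574
Population now: 0–9=1413, 10–19=5021, 20–29=3353, 30–39=3085, 40+=4574
— Period 2 —
Births: 3085 * 0.367 = 1132
10–19: 1413 * 0.975 = 1378
20–29: 5021 * 0.958 = 4810
30–39: 3353 * 0.964 = 3232
40+: 3085 * 0.963 + 4574 * 0.385 = 2971 + 1761 = 4732
Population now: 0–9=1132, 10–19=1378, 20–29=4810, 30–39=3232, 40+=4732
— Period 3 —
Births: 3232 * 0.367 = 1186
10–19: 1132 * 0.975 = 1104
20–29: 1378 * 0.958 = 1320
30–39: 4810 * 0.964 = 4637
40+: 3232 * 0.963 + 4732 * 0.385 = 3112 + 1822 = 4934
Population now: 0–9=1186, 10–19=1104, 20–29=1320, 30–39=4637, 40+=4934
Scenario A total after 3 periods: 13181
Scenario B projection —
— Period 1 —
Births: 3850 * 0.397 = 1528
10–19: 5150 * 0.975 = 5021
20–29: 3500 * 0.958 = 3353
30–39: 3200 * 0.964 = 3085
40+: 3850 * 0.963 + 2250 * 0.385 = 3708 + 866 = 4574
Population now: 0–9=1528, 10–19=5021, 20–29=3353, 30–39=3085, 40+=4574
— Period 2 —
Births: 3085 * 0.397 = 1225
10–19: 1528 * 0.975 = 1490
20–29: 5021 * 0.958 = 4810
30–39: 3353 * 0.964 = 3232
40+: 3085 * 0.963 + 4574 * 0.385 = 2971 + 1761 = 4732
Population now: 0–9=1225, 10–19=1490, 20–29=4810, 30–39=3232, 40+=4732
— Period 3 —
Births: 3232 * 0.397 = 1283
10–19: 1225 * 0.975 = 1194
20–29: 1490 * 0.958 = 1427
30–39: 4810 * 0.964 = 4637
40+: 3232 * 0.963 + 4732 * 0.385 = 3112 + 1822 = 4934
Population now: 0–9=1283, 10–19=1194, 20–29=1427, 30–39=4637, 40+=4934
Scenario B total after 3 periods: 13475
Difference B − A = 13475 − 13181 = 294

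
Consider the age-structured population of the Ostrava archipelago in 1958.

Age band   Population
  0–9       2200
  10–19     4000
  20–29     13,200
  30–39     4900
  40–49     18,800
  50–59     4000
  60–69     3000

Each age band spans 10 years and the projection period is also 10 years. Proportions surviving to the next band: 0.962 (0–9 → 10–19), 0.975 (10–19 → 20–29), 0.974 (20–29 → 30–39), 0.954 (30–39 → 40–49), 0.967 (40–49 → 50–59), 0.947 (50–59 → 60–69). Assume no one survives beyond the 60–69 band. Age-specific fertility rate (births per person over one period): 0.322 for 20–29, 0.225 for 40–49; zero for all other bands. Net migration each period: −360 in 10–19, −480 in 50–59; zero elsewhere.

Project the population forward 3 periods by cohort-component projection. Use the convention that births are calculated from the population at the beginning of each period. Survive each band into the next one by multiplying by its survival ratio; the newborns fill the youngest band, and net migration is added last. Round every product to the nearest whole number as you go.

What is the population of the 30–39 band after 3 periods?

Period 1:
Births: 13200 × 0.322 = 4250  |  18800 × 0.225 = 4230 → total 8480
10–19: 2200 × 0.962 = 2116
20–29: 4000 × 0.975 = 3900
30–39: 13200 × 0.974 = 12857
40–49: 4900 × 0.954 = 4675
50–59: 18800 × 0.967 = 18180
60–69: 4000 × 0.947 = 3788
Net migration: 10–19 − 360 → 1756; 50–59 − 480 → 17700
Population now: 0–9=8480, 10–19=1756, 20–29=3900, 30–39=12857, 40–49=4675, 50–59=17700, 60–69=3788
Period 2:
Births: 3900 × 0.322 = 1256  |  4675 × 0.225 = 1052 → total 2308
10–19: 8480 × 0.962 = 8158
20–29: 1756 × 0.975 = 1712
30–39: 3900 × 0.974 = 3799
40–49: 12857 × 0.954 = 12266
50–59: 4675 × 0.967 = 4521
60–69: 17700 × 0.947 = 16762
Net migration: 10–19 − 360 → 7798; 50–59 − 480 → 4041
Population now: 0–9=2308, 10–19=7798, 20–29=1712, 30–39=3799, 40–49=12266, 50–59=4041, 60–69=16762
Period 3:
Births: 1712 × 0.322 = 551  |  12266 × 0.225 = 2760 → total 3311
10–19: 2308 × 0.962 = 2220
20–29: 7798 × 0.975 = 7603
30–39: 1712 × 0.974 = 1667
40–49: 3799 × 0.954 = 3624
50–59: 12266 × 0.967 = 11861
60–69: 4041 × 0.947 = 3827
Net migration: 10–19 − 360 → 1860; 50–59 − 480 → 11381
Population now: 0–9=3311, 10–19=1860, 20–29=7603, 30–39=1667, 40–49=3624, 50–59=11381, 60–69=3827

1667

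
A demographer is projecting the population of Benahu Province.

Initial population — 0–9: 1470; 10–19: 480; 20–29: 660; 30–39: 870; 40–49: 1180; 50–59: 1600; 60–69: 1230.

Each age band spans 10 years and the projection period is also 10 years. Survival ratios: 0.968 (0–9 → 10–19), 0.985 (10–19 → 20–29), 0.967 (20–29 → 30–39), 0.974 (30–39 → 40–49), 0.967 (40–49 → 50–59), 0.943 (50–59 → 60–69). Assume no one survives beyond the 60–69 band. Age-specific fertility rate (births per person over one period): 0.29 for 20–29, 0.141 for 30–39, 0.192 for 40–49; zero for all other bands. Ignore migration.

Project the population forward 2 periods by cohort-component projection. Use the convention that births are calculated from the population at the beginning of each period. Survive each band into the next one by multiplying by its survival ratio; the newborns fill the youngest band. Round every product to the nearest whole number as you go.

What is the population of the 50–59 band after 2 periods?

After projecting period 1:
Births: 660 × 0.29 = 191, 870 × 0.141 = 123, 1180 × 0.192 = 227 ⇒ total 541
10–19: 1470 × 0.968 = 1423
20–29: 480 × 0.985 = 473
30–39: 660 × 0.967 = 638
40–49: 870 × 0.974 = 847
50–59: 1180 × 0.967 = 1141
60–69: 1600 × 0.943 = 1509
→ [541, 1423, 473, 638, 847, 1141, 1509]
After projecting period 2:
Births: 473 × 0.29 = 137, 638 × 0.141 = 90, 847 × 0.192 = 163 ⇒ total 390
10–19: 541 × 0.968 = 524
20–29: 1423 × 0.985 = 1402
30–39: 473 × 0.967 = 457
40–49: 638 × 0.974 = 621
50–59: 847 × 0.967 = 819
60–69: 1141 × 0.943 = 1076
→ [390, 524, 1402, 457, 621, 819, 1076]

819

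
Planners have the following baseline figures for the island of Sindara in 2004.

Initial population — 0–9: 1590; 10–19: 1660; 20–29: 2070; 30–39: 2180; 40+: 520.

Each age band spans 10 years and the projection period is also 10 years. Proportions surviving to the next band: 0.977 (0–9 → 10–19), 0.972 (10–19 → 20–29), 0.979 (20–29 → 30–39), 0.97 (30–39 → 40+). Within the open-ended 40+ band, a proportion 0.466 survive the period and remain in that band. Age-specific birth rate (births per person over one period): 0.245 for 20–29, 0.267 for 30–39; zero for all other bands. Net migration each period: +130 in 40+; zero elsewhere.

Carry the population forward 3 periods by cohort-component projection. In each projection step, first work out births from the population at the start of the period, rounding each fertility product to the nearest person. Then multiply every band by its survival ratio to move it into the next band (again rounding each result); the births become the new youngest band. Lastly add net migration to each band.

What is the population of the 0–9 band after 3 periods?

792

(Groups numbered youngest = 1 to oldest = 5.)
Period 1:
Births: 2070 × 0.245 = 507  |  2180 × 0.267 = 582 → 1089
Group 2: 1590 × 0.977 = 1553
Group 3: 1660 × 0.972 = 1614
Group 4: 2070 × 0.979 = 2027
Group 5: 2180 × 0.97 + 520 × 0.466 = 2115 + 242 = 2357
Net migration: Group 5 + 130 → 2487
End of period: [1089, 1553, 1614, 2027, 2487]
Period 2:
Births: 1614 × 0.245 = 395  |  2027 × 0.267 = 541 → 936
Group 2: 1089 × 0.977 = 1064
Group 3: 1553 × 0.972 = 1510
Group 4: 1614 × 0.979 = 1580
Group 5: 2027 × 0.97 + 2487 × 0.466 = 1966 + 1159 = 3125
Net migration: Group 5 + 130 → 3255
End of period: [936, 1064, 1510, 1580, 3255]
Period 3:
Births: 1510 × 0.245 = 370  |  1580 × 0.267 = 422 → 792
Group 2: 936 × 0.977 = 914
Group 3: 1064 × 0.972 = 1034
Group 4: 1510 × 0.979 = 1478
Group 5: 1580 × 0.97 + 3255 × 0.466 = 1533 + 1517 = 3050
Net migration: Group 5 + 130 → 3180
End of period: [792, 914, 1034, 1478, 3180]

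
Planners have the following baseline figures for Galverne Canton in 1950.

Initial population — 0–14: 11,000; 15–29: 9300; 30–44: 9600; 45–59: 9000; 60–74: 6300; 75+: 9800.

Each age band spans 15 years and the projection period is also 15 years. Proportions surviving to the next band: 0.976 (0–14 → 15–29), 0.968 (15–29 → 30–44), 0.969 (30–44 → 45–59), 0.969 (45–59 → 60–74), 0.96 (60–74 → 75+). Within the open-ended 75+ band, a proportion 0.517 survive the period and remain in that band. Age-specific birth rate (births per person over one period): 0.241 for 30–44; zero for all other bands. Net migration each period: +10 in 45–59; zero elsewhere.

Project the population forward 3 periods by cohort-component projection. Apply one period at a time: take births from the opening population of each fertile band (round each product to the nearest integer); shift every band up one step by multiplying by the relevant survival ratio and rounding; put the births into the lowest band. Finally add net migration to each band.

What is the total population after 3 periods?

41310

Period 1.
Births: 9600 * 0.241 = 2314
15–29: 11000 * 0.976 = 10736
30–44: 9300 * 0.968 = 9002
45–59: 9600 * 0.969 = 9302
60–74: 9000 * 0.969 = 8721
75+: 6300 * 0.96 + 9800 * 0.517 = 6048 + 5067 = 11115
Net migration: 45–59 + 10 → 9312
Giving 2314 / 10736 / 9002 / 9312 / 8721 / 11115.
Period 2.
Births: 9002 * 0.241 = 2169
15–29: 2314 * 0.976 = 2258
30–44: 10736 * 0.968 = 10392
45–59: 9002 * 0.969 = 8723
60–74: 9312 * 0.969 = 9023
75+: 8721 * 0.96 + 11115 * 0.517 = 8372 + 5746 = 14118
Net migration: 45–59 + 10 → 8733
Giving 2169 / 2258 / 10392 / 8733 / 9023 / 14118.
Period 3.
Births: 10392 * 0.241 = 2504
15–29: 2169 * 0.976 = 2117
30–44: 2258 * 0.968 = 2186
45–59: 10392 * 0.969 = 10070
60–74: 8733 * 0.969 = 8462
75+: 9023 * 0.96 + 14118 * 0.517 = 8662 + 7299 = 15961
Net migration: 45–59 + 10 → 10080
Giving 2504 / 2117 / 2186 / 10080 / 8462 / 15961.
Total after period 3: 2504 + 2117 + 2186 + 10080 + 8462 + 15961 = 41310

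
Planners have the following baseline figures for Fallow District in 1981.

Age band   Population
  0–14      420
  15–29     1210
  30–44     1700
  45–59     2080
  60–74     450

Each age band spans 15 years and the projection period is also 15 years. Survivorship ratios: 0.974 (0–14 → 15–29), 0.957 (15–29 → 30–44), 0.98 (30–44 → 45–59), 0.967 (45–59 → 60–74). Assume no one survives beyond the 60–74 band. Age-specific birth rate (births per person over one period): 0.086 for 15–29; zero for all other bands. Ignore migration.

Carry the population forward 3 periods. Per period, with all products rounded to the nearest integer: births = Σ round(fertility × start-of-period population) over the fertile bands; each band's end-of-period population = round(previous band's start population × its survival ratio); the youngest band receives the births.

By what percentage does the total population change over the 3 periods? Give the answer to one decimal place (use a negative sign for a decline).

Let group 1 be 0–14 through group 5 = 60–74.
After projecting period 1:
Births: 1210 × 0.086 = 104
Group 2: 420 × 0.974 = 409
Group 3: 1210 × 0.957 = 1158
Group 4: 1700 × 0.98 = 1666
Group 5: 2080 × 0.967 = 2011
End of period: [104, 409, 1158, 1666, 2011]
After projecting period 2:
Births: 409 × 0.086 = 35
Group 2: 104 × 0.974 = 101
Group 3: 409 × 0.957 = 391
Group 4: 1158 × 0.98 = 1135
Group 5: 1666 × 0.967 = 1611
End of period: [35, 101, 391, 1135, 1611]
After projecting period 3:
Births: 101 × 0.086 = 9
Group 2: 35 × 0.974 = 34
Group 3: 101 × 0.957 = 97
Group 4: 391 × 0.98 = 383
Group 5: 1135 × 0.967 = 1098
End of period: [9, 34, 97, 383, 1098]
Total: 5860 → 1621; change = -4239; percentage change = -72.3%

-72.3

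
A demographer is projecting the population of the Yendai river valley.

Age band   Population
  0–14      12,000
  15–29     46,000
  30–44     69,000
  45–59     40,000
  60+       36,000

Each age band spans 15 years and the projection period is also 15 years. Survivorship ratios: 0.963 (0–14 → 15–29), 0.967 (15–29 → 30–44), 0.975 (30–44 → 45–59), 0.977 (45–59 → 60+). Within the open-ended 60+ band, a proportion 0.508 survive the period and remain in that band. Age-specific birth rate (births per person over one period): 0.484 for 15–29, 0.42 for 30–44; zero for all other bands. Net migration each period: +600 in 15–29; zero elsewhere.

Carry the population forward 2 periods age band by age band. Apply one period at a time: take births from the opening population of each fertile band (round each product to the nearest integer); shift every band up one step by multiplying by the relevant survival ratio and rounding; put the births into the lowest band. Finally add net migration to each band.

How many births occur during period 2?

24566

Period 1.
Births: 46000 × 0.484 = 22264  |  69000 × 0.42 = 28980 — total 51244
15–29: 12000 × 0.963 = 11556
30–44: 46000 × 0.967 = 44482
45–59: 69000 × 0.975 = 67275
60+: 40000 × 0.977 + 36000 × 0.508 = 39080 + 18288 = 57368
Net migration: 15–29 + 600 → 12156
End of period: [51244, 12156, 44482, 67275, 57368]
Period 2.
Births: 12156 × 0.484 = 5884  |  44482 × 0.42 = 18682 — total 24566
15–29: 51244 × 0.963 = 49348
30–44: 12156 × 0.967 = 11755
45–59: 44482 × 0.975 = 43370
60+: 67275 × 0.977 + 57368 × 0.508 = 65728 + 29143 = 94871
Net migration: 15–29 + 600 → 49948
End of period: [24566, 49948, 11755, 43370, 94871]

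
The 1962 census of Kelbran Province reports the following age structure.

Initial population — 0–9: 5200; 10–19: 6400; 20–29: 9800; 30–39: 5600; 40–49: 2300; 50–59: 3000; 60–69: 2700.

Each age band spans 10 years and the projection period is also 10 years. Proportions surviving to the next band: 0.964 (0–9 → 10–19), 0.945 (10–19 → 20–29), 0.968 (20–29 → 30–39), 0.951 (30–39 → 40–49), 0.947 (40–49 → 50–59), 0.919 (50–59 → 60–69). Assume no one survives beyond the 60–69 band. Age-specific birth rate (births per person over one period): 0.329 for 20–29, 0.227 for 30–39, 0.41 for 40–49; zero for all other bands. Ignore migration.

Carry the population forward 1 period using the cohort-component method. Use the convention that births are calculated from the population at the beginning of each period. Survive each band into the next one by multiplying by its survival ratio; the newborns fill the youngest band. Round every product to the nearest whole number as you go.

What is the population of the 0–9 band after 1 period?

5438

Numbering the bands 1..7 from youngest to oldest:
Period 1:
Births: 9800 × 0.329 = 3224 ; 5600 × 0.227 = 1271 ; 2300 × 0.41 = 943 ⇒ total 5438
Band 2: 5200 × 0.964 = 5013
Band 3: 6400 × 0.945 = 6048
Band 4: 9800 × 0.968 = 9486
Band 5: 5600 × 0.951 = 5326
Band 6: 2300 × 0.947 = 2178
Band 7: 3000 × 0.919 = 2757
End of period: [5438, 5013, 6048, 9486, 5326, 2178, 2757]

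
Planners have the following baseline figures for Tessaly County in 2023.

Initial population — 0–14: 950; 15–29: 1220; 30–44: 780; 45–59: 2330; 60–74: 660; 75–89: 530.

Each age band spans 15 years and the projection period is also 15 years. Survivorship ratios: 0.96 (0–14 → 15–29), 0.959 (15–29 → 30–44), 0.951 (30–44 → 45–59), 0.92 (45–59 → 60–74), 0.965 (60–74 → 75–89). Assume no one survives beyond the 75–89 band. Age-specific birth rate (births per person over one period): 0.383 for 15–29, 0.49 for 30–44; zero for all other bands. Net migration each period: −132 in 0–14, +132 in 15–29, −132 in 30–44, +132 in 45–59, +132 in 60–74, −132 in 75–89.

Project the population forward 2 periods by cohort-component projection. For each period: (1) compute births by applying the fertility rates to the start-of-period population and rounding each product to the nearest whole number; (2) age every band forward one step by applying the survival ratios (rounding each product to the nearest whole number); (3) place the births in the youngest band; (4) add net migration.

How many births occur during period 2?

909

Period 1:
Births: 1220 × 0.383 = 467  |  780 × 0.49 = 382 → total 849
15–29: 950 × 0.96 = 912
30–44: 1220 × 0.959 = 1170
45–59: 780 × 0.951 = 742
60–74: 2330 × 0.92 = 2144
75–89: 660 × 0.965 = 637
Net migration: 0–14 − 132 → 717; 15–29 + 132 → 1044; 30–44 − 132 → 1038; 45–59 + 132 → 874; 60–74 + 132 → 2276; 75–89 − 132 → 505
End of period: [717, 1044, 1038, 874, 2276, 505]
Period 2:
Births: 1044 × 0.383 = 400  |  1038 × 0.49 = 509 → total 909
15–29: 717 × 0.96 = 688
30–44: 1044 × 0.959 = 1001
45–59: 1038 × 0.951 = 987
60–74: 874 × 0.92 = 804
75–89: 2276 × 0.965 = 2196
Net migration: 0–14 − 132 → 777; 15–29 + 132 → 820; 30–44 − 132 → 869; 45–59 + 132 → 1119; 60–74 + 132 → 936; 75–89 − 132 → 2064
End of period: [777, 820, 869, 1119, 936, 2064]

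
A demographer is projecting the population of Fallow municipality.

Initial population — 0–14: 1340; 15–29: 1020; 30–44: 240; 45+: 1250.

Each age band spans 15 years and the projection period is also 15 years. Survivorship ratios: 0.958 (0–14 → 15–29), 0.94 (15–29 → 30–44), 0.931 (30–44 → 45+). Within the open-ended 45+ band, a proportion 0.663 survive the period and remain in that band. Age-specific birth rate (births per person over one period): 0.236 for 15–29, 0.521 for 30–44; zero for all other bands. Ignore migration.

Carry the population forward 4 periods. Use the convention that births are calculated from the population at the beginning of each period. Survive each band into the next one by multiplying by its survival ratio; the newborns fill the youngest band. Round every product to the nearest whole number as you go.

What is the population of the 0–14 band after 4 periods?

(Groups numbered youngest = 1 to oldest = 4.)
After projecting period 1:
Births: 1020 * 0.236 = 241  |  240 * 0.521 = 125 → total 366
Group 2: 1340 * 0.958 = 1284
Group 3: 1020 * 0.94 = 959
Group 4: 240 * 0.931 + 1250 * 0.663 = 223 + 829 = 1052
→ [366, 1284, 959, 1052]
After projecting period 2:
Births: 1284 * 0.236 = 303  |  959 * 0.521 = 500 → total 803
Group 2: 366 * 0.958 = 351
Group 3: 1284 * 0.94 = 1207
Group 4: 959 * 0.931 + 1052 * 0.663 = 893 + 697 = 1590
→ [803, 351, 1207, 1590]
After projecting period 3:
Births: 351 * 0.236 = 83  |  1207 * 0.521 = 629 → total 712
Group 2: 803 * 0.958 = 769
Group 3: 351 * 0.94 = 330
Group 4: 1207 * 0.931 + 1590 * 0.663 = 1124 + 1054 = 2178
→ [712, 769, 330, 2178]
After projecting period 4:
Births: 769 * 0.236 = 181  |  330 * 0.521 = 172 → total 353
Group 2: 712 * 0.958 = 682
Group 3: 769 * 0.94 = 723
Group 4: 330 * 0.931 + 2178 * 0.663 = 307 + 1444 = 1751
→ [353, 682, 723, 1751]

353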